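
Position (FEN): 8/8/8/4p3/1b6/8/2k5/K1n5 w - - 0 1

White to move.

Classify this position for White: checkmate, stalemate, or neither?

White to move; white king on a1.
In check: no.
King squares — b1: attacked by Kc2; a2: attacked by Nc1; b2: attacked by Kc2.
Legal moves for White: none.
Not in check and no legal moves → stalemate.

stalemate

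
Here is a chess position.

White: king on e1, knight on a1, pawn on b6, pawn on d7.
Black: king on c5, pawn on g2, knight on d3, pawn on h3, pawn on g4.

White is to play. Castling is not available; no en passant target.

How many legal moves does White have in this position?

3

White to move; king on e1.
In check: yes, from the black knight on d3.
Legal moves: Ke2, Kd2, Kd1.
Count: 3.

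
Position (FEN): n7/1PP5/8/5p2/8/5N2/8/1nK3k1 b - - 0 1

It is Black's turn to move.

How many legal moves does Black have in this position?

Black to move; king on g1.
In check: yes, from the white knight on f3.
Legal moves: Kg2, Kf2, Kh1, Kf1.
Count: 4.

4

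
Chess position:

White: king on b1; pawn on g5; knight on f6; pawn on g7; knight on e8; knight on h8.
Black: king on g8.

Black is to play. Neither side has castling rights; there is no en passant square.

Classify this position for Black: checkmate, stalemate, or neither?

checkmate

Black to move; black king on g8.
In check: yes, from the white knight on f6.
King squares — f7: attacked by Nh8; g7: attacked by Ne8; h7: attacked by Nf6; f8: attacked by Pg7; h8: attacked by Pg7.
Legal moves for Black: none.
In check with no legal moves → checkmate.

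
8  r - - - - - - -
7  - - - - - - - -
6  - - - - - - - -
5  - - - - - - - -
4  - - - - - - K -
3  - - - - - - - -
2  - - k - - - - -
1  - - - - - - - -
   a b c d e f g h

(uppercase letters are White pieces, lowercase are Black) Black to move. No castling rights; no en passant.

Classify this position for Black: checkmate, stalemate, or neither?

neither

Black to move; black king on c2.
In check: no.
Legal moves for Black include: Rh8, Rg8+, Rf8, Re8, Rd8, Rc8, Rb8, Ra7, Ra6, Ra5, Ra4+, Ra3, Ra2, Ra1, Kd3, Kc3, Kb3, Kd2, ... (list truncated; more exist).
Black has legal moves and is not in check → neither.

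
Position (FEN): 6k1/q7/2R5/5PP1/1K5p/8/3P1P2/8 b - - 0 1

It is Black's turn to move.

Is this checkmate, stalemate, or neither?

neither

Black to move; black king on g8.
In check: no.
Legal moves for Black include: Kh8, Kf8, Kh7, Kg7, Kf7, Qb8+, Qa8, Qh7, Qg7, Qf7, Qe7+, Qd7, Qc7, Qb7+, Qb6+, Qa6, Qc5+, Qa5+, ... (list truncated; more exist).
Black has legal moves and is not in check → neither.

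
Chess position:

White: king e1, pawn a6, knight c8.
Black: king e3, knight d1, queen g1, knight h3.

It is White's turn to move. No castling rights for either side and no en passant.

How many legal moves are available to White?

0

White to move; king on e1.
In check: yes, from the black queen on g1.
Legal moves: none.
Count: 0.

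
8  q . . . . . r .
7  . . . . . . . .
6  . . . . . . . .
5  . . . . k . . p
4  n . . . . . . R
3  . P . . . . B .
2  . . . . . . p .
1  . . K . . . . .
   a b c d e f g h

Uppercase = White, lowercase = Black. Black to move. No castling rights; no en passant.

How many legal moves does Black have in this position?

5

Black to move; king on e5.
In check: yes, from the white bishop on g3.
Legal moves: Kf6, Ke6, Kf5, Kd5, Rxg3.
Count: 5.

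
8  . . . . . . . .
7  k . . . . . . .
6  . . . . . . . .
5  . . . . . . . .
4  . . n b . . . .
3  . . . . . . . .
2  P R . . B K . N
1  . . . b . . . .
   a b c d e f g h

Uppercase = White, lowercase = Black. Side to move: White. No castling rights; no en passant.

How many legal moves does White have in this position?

5

White to move; king on f2.
In check: yes, from the black bishop on d4.
Legal moves: Kg3, Kf3, Kg2, Kf1, Ke1.
Count: 5.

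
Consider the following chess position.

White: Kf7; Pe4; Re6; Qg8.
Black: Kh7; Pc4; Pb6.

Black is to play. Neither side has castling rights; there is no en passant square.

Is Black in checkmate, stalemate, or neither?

Black to move; black king on h7.
In check: yes, from the white queen on g8.
King squares — g6: attacked by Re6; h6: attacked by Re6; g7: attacked by Kf7; g8: attacked by Kf7; h8: attacked by Qg8.
Legal moves for Black: none.
In check with no legal moves → checkmate.

checkmate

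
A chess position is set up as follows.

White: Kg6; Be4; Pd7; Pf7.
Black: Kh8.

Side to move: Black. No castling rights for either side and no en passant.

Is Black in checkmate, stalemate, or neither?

Black to move; black king on h8.
In check: no.
King squares — g7: attacked by Kg6; h7: attacked by Kg6; g8: attacked by Pf7.
Legal moves for Black: none.
Not in check and no legal moves → stalemate.

stalemate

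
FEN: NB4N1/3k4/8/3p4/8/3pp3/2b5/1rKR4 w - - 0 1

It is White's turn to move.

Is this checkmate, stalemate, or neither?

checkmate

White to move; white king on c1.
In check: yes, from the black rook on b1.
King squares — b1: attacked by Bc2; d1: own rook; b2: attacked by Rb1; c2: attacked by Pd3; d2: attacked by Pe3.
Legal moves for White: none.
In check with no legal moves → checkmate.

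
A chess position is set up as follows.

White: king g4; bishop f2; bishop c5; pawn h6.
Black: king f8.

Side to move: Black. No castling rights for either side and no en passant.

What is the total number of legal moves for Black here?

Black to move; king on f8.
In check: yes, from the white bishop on c5.
Legal moves: Kg8, Ke8, Kf7.
Count: 3.

3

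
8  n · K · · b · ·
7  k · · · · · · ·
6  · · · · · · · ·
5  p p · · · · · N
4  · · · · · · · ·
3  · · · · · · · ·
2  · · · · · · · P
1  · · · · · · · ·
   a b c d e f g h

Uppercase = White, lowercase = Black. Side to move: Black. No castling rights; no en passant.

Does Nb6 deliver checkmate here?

After Nb6: white king on c8; in check: yes, from the black knight on b6.
White has 2 legal replies: Kd8, Kc7.
In check but a legal move exists → not checkmate.

no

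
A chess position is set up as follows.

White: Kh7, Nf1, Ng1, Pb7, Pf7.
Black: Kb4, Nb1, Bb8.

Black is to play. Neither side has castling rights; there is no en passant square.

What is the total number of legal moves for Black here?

18

Black to move; king on b4.
In check: no.
Legal moves: Bc7, Ba7, Bd6, Be5, Bf4, Bg3, Bh2, Kc5, Kb5, Ka5, Kc4, Ka4, Kc3, Kb3, Ka3, Nc3, Na3, Nd2.
Count: 18.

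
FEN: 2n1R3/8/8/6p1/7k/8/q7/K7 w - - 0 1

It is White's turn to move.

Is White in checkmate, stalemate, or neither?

neither

White to move; white king on a1.
In check: yes, from the black queen on a2.
King squares — b1: attacked by Qa2; a2: available; b2: attacked by Qa2.
Legal moves for White: Kxa2.
White is in check but has 1 legal move → neither.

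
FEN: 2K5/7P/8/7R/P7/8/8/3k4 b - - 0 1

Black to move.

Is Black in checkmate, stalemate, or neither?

Black to move; black king on d1.
In check: no.
Legal moves for Black: Ke2, Kd2, Kc2, Ke1, Kc1.
Black has 5 legal moves and is not in check → neither.

neither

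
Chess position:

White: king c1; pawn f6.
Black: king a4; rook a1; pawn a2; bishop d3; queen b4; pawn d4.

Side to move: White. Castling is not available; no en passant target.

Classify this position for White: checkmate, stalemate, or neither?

White to move; white king on c1.
In check: yes, from the black rook on a1.
King squares — b1: attacked by Ra1; d1: attacked by Ra1; b2: attacked by Qb4; c2: attacked by Bd3; d2: attacked by Qb4.
Legal moves for White: none.
In check with no legal moves → checkmate.

checkmate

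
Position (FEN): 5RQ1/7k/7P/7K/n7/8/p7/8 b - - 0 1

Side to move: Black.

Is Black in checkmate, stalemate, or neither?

checkmate

Black to move; black king on h7.
In check: yes, from the white queen on g8.
King squares — g6: attacked by Kh5; h6: attacked by Kh5; g7: attacked by Ph6; g8: attacked by Rf8; h8: attacked by Qg8.
Legal moves for Black: none.
In check with no legal moves → checkmate.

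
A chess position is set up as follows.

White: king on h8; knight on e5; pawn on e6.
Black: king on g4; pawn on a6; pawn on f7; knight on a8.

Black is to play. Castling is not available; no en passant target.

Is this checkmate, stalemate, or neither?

neither

Black to move; black king on g4.
In check: yes, from the white knight on e5.
Legal moves for Black: Kh5, Kg5, Kf5, Kh4, Kf4, Kh3, Kg3.
Black is in check but has 7 legal moves → neither.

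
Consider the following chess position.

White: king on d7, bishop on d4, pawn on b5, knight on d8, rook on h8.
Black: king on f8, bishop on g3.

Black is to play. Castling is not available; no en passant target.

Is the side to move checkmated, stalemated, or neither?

checkmate

Black to move; black king on f8.
In check: yes, from the white rook on h8.
King squares — e7: attacked by Kd7; f7: attacked by Nd8; g7: attacked by Bd4; e8: attacked by Kd7; g8: attacked by Rh8.
Legal moves for Black: none.
In check with no legal moves → checkmate.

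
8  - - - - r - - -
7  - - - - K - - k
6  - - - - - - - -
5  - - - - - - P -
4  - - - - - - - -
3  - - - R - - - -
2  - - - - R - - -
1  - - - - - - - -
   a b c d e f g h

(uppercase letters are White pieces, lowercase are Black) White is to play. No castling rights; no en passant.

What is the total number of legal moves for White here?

White to move; king on e7.
In check: yes, from the black rook on e8.
Legal moves: Kxe8, Kf7, Kd7, Kf6, Kd6.
Count: 5.

5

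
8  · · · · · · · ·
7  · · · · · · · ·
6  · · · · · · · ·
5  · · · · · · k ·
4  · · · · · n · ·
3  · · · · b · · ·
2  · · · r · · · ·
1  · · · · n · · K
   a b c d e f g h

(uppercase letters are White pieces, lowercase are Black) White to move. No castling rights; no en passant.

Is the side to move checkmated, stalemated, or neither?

stalemate

White to move; white king on h1.
In check: no.
King squares — g1: attacked by Be3; g2: attacked by Ne1; h2: attacked by Rd2.
Legal moves for White: none.
Not in check and no legal moves → stalemate.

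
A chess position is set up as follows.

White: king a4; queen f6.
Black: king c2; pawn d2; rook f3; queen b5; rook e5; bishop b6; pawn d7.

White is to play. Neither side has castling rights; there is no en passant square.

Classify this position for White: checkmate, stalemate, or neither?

White to move; white king on a4.
In check: yes, from the black queen on b5.
King squares — a3: attacked by Rf3; b3: attacked by Kc2; b4: attacked by Qb5; a5: attacked by Qb5; b5: attacked by Re5.
Legal moves for White: none.
In check with no legal moves → checkmate.

checkmate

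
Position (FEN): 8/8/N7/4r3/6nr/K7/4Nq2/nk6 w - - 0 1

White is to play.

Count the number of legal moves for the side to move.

White to move; king on a3.
In check: no.
Legal moves: Nb8, Nc7, Nc5, Nb4, Kb4, Ka4, Nf4, Nd4, Ng3, Nc3+, Ng1, Nc1.
Count: 12.

12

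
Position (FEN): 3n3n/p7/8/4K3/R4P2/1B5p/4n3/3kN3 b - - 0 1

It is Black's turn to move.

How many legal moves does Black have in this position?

Black to move; king on d1.
In check: yes, from the white bishop on b3.
Legal moves: Kd2, Kxe1, Kc1.
Count: 3.

3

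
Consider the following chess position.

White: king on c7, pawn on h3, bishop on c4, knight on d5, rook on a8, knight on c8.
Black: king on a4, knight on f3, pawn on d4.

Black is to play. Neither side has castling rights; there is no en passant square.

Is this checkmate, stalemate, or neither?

checkmate

Black to move; black king on a4.
In check: yes, from the white rook on a8.
King squares — a3: attacked by Ra8; b3: attacked by Bc4; b4: attacked by Nd5; a5: attacked by Ra8; b5: attacked by Bc4.
Legal moves for Black: none.
In check with no legal moves → checkmate.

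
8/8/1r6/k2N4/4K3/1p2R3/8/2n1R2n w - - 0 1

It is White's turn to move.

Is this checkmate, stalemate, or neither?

White to move; white king on e4.
In check: no.
Legal moves for White include: Ne7, Nc7, Nf6, Nxb6, Nf4, Nb4, Nc3, Kf5, Ke5, Kf4, Kd4, Kf3, Rh3, Rg3, Rf3, Rd3, Rc3, Rxb3, ... (list truncated; more exist).
White has legal moves and is not in check → neither.

neither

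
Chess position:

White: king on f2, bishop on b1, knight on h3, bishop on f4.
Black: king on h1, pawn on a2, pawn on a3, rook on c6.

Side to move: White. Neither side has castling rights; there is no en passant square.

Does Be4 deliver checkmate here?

yes

After Be4: black king on h1; in check: yes, from the white bishop on e4.
King squares — g1: attacked by Kf2; g2: attacked by Kf2; h2: attacked by Bf4.
Black has no legal moves → checkmate.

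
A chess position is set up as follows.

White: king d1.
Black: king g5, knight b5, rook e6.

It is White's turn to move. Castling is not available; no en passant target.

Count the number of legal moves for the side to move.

3

White to move; king on d1.
In check: no.
Legal moves: Kd2, Kc2, Kc1.
Count: 3.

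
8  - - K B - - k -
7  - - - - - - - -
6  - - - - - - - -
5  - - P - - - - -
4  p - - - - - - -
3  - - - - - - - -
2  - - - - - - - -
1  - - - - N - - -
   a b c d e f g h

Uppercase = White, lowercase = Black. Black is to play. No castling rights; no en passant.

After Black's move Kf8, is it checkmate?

no

After Kf8: white king on c8; in check: no.
White is not in check, so this cannot be checkmate.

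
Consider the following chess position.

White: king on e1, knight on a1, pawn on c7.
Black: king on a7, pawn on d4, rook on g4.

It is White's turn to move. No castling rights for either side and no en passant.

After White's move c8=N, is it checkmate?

no

After c8=N: black king on a7; in check: yes, from the white knight on c8.
Black has 4 legal replies: Kb8, Ka8, Kb7, Ka6.
In check but a legal move exists → not checkmate.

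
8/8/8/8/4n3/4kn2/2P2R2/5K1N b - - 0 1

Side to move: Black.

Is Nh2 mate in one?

After Nh2: white king on f1; in check: yes, from the black knight on h2.
White has 4 legal replies: Kg2, Kg1, Ke1, Rxh2.
In check but a legal move exists → not checkmate.

no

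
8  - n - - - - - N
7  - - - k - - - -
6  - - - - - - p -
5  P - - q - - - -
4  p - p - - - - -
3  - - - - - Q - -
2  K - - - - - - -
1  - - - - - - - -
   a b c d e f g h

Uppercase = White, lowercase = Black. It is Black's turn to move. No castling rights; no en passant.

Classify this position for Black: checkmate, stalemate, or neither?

Black to move; black king on d7.
In check: no.
Legal moves for Black include: Nc6, Na6, Ke8, Kd8, Kc8, Ke7, Kc7, Ke6, Kd6, Kc6, Qg8, Qa8, Qf7, Qb7, Qe6, Qd6, Qc6, Qh5, ... (list truncated; more exist).
Black has legal moves and is not in check → neither.

neither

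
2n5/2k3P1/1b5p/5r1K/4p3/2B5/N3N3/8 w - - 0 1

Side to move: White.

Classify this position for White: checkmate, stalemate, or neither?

neither

White to move; white king on h5.
In check: yes, from the black rook on f5.
King squares — g4: available; h4: available; g5: attacked by Rf5; g6: available; h6: available.
Legal moves for White: Kxh6, Kg6, Kh4, Kg4.
White is in check but has 4 legal moves → neither.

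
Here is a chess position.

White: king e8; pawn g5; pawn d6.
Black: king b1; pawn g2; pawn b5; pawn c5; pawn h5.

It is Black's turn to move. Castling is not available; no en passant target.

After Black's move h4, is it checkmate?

After h4: white king on e8; in check: no.
White is not in check, so this cannot be checkmate.

no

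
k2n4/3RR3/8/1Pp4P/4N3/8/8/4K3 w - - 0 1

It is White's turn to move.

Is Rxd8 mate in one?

After Rxd8: black king on a8; in check: yes, from the white rook on d8.
King squares — a7: attacked by Re7; b7: attacked by Re7; b8: attacked by Rd8.
Black has no legal moves → checkmate.

yes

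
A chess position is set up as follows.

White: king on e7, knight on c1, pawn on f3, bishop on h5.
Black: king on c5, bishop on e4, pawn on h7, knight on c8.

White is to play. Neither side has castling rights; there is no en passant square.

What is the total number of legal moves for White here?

White to move; king on e7.
In check: yes, from the black knight on c8.
Legal moves: Kf8, Ke8, Kd8, Kf7, Kd7, Kf6, Ke6.
Count: 7.

7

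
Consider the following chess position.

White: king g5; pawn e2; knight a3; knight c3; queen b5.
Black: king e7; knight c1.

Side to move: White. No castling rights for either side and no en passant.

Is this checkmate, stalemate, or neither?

White to move; white king on g5.
In check: no.
Legal moves for White include: Kh6, Kg6, Kh5, Kf5, Kh4, Kg4, Kf4, Qe8+, Qb8, Qd7+, Qb7+, Qc6, Qb6, Qa6, Qf5, Qe5+, Qd5, Qc5+, ... (list truncated; more exist).
White has legal moves and is not in check → neither.

neither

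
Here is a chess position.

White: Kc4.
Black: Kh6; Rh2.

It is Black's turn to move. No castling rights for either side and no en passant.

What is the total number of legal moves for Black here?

16

Black to move; king on h6.
In check: no.
Legal moves: Kh7, Kg7, Kg6, Kh5, Kg5, Rh5, Rh4+, Rh3, Rg2, Rf2, Re2, Rd2, Rc2+, Rb2, Ra2, Rh1.
Count: 16.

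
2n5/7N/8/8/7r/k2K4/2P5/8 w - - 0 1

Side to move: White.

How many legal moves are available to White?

9

White to move; king on d3.
In check: no.
Legal moves: Nf8, Nf6, Ng5, Ke3, Kc3, Ke2, Kd2, c3, c4.
Count: 9.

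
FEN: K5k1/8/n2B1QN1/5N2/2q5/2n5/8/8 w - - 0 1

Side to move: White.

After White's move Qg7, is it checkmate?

After Qg7: black king on g8; in check: yes, from the white queen on g7.
King squares — f7: attacked by Qg7; g7: attacked by Nf5; h7: attacked by Qg7; f8: attacked by Bd6; h8: attacked by Ng6.
Black has no legal moves → checkmate.

yes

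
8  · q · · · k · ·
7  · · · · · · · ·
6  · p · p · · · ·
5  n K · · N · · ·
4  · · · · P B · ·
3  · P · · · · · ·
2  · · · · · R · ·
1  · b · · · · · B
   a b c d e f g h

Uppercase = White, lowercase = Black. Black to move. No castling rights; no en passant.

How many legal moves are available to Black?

Black to move; king on f8.
In check: no.
Legal moves: Kg8, Ke8, Kg7, Ke7, Qe8+, Qd8, Qc8, Qa8, Qc7, Qb7, Qa7, Nb7, Nc6, Nc4, Nxb3, Bxe4, Bd3+, Bc2, Ba2, dxe5, d5.
Count: 21.

21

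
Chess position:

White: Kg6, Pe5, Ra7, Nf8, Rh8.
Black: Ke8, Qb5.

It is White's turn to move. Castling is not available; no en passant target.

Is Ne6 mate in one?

yes

After Ne6: black king on e8; in check: yes, from the white rook on h8.
King squares — d7: attacked by Ra7; e7: attacked by Ra7; f7: attacked by Kg6; d8: attacked by Ne6; f8: attacked by Ne6.
Black has no legal moves → checkmate.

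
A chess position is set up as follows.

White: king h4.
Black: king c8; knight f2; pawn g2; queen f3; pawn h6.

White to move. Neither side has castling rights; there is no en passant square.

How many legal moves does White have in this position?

White to move; king on h4.
In check: no.
Legal moves: none.
Count: 0.

0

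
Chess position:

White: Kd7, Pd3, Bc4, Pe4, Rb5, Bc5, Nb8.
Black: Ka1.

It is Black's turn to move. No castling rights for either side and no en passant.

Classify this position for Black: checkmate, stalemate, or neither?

stalemate

Black to move; black king on a1.
In check: no.
King squares — b1: attacked by Rb5; a2: attacked by Bc4; b2: attacked by Rb5.
Legal moves for Black: none.
Not in check and no legal moves → stalemate.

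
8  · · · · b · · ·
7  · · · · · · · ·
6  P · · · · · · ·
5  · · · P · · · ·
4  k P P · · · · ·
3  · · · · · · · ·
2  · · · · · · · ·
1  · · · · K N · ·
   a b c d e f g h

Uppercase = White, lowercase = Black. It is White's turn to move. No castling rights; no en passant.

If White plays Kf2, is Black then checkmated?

After Kf2: black king on a4; in check: no.
Black is not in check, so this cannot be checkmate.

no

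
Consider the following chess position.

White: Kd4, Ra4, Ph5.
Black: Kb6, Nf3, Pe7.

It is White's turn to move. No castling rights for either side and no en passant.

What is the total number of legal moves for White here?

6

White to move; king on d4.
In check: yes, from the black knight on f3.
Legal moves: Kd5, Ke4, Kc4, Ke3, Kd3, Kc3.
Count: 6.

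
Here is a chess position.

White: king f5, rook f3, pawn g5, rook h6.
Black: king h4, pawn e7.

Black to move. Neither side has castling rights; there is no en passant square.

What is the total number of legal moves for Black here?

Black to move; king on h4.
In check: yes, from the white rook on h6.
Legal moves: none.
Count: 0.

0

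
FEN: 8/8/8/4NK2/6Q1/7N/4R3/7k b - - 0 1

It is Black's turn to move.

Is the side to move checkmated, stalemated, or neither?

Black to move; black king on h1.
In check: no.
King squares — g1: attacked by Nh3; g2: attacked by Re2; h2: attacked by Re2.
Legal moves for Black: none.
Not in check and no legal moves → stalemate.

stalemate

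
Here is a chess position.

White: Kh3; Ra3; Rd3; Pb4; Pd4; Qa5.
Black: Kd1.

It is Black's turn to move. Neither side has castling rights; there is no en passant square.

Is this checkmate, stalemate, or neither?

neither

Black to move; black king on d1.
In check: yes, from the white rook on d3.
King squares — c1: available; e1: available; c2: available; d2: attacked by Rd3; e2: available.
Legal moves for Black: Ke2, Kc2, Ke1, Kc1.
Black is in check but has 4 legal moves → neither.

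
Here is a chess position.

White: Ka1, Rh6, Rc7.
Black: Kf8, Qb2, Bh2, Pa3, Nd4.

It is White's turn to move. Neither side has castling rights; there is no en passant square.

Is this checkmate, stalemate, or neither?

checkmate

White to move; white king on a1.
In check: yes, from the black queen on b2.
King squares — b1: attacked by Qb2; a2: attacked by Qb2; b2: attacked by Pa3.
Legal moves for White: none.
In check with no legal moves → checkmate.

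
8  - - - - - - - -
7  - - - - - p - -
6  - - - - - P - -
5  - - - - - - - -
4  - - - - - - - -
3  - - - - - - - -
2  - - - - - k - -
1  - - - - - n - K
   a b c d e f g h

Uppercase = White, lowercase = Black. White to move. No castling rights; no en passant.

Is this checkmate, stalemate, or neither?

stalemate

White to move; white king on h1.
In check: no.
King squares — g1: attacked by Kf2; g2: attacked by Kf2; h2: attacked by Nf1.
Legal moves for White: none.
Not in check and no legal moves → stalemate.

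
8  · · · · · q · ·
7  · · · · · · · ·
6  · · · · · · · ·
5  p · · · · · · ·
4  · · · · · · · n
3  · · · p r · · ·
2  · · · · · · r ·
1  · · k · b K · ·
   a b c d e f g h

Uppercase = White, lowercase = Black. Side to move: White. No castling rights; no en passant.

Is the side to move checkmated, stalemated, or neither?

White to move; white king on f1.
In check: yes, from the black queen on f8.
King squares — e1: attacked by Re3; g1: attacked by Rg2; e2: attacked by Rg2; f2: attacked by Be1; g2: attacked by Nh4.
Legal moves for White: none.
In check with no legal moves → checkmate.

checkmate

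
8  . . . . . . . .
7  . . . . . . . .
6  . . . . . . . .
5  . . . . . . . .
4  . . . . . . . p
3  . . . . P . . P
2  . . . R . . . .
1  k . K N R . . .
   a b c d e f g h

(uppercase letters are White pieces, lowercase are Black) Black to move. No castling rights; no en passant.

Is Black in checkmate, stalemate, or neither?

Black to move; black king on a1.
In check: no.
King squares — b1: attacked by Kc1; a2: attacked by Rd2; b2: attacked by Kc1.
Legal moves for Black: none.
Not in check and no legal moves → stalemate.

stalemate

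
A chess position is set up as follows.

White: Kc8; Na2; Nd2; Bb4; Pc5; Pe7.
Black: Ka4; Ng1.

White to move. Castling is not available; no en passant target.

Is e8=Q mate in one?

After e8=Q: black king on a4; in check: yes, from the white queen on e8.
King squares — a3: attacked by Bb4; b3: attacked by Nd2; b4: attacked by Na2; a5: attacked by Bb4; b5: attacked by Qe8.
Black has no legal moves → checkmate.

yes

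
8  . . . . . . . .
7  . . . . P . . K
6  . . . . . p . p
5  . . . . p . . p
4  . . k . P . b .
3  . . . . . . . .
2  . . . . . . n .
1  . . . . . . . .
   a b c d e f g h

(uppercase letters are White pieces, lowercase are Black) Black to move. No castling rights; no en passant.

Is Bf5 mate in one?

no

After Bf5: white king on h7; in check: yes, from the black bishop on f5.
White has 5 legal replies: Kh8, Kg8, Kg7, Kxh6, exf5.
In check but a legal move exists → not checkmate.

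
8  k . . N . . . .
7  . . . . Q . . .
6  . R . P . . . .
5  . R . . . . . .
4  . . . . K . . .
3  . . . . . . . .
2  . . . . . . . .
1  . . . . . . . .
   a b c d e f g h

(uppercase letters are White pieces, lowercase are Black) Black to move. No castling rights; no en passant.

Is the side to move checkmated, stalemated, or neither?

Black to move; black king on a8.
In check: no.
King squares — a7: attacked by Qe7; b7: attacked by Rb6; b8: attacked by Rb6.
Legal moves for Black: none.
Not in check and no legal moves → stalemate.

stalemate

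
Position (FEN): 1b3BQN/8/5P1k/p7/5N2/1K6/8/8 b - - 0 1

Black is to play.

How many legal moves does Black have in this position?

0

Black to move; king on h6.
In check: yes, from the white bishop on f8.
Legal moves: none.
Count: 0.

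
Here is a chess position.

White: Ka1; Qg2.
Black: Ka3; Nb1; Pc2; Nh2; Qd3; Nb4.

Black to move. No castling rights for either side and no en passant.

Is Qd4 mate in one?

yes

After Qd4: white king on a1; in check: yes, from the black queen on d4.
King squares — b1: attacked by Pc2; a2: attacked by Ka3; b2: attacked by Ka3.
White has no legal moves → checkmate.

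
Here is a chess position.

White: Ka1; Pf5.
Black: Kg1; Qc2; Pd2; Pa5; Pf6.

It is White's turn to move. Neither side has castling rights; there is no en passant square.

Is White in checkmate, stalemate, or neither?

stalemate

White to move; white king on a1.
In check: no.
King squares — b1: attacked by Qc2; a2: attacked by Qc2; b2: attacked by Qc2.
Legal moves for White: none.
Not in check and no legal moves → stalemate.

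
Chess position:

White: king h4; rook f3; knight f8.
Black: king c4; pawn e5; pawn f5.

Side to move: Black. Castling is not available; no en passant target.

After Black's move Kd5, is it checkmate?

After Kd5: white king on h4; in check: no.
White is not in check, so this cannot be checkmate.

no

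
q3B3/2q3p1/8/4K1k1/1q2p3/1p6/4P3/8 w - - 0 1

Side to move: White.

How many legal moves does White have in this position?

1

White to move; king on e5.
In check: yes, from the black queen on c7.
Legal moves: Ke6.
Count: 1.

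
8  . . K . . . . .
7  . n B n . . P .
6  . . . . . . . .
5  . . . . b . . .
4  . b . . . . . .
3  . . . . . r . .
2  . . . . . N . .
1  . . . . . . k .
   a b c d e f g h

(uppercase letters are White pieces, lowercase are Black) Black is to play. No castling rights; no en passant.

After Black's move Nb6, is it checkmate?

no

After Nb6: white king on c8; in check: yes, from the black knight on b6.
White has 3 legal replies: Kb8, Kxb7, Bxb6.
In check but a legal move exists → not checkmate.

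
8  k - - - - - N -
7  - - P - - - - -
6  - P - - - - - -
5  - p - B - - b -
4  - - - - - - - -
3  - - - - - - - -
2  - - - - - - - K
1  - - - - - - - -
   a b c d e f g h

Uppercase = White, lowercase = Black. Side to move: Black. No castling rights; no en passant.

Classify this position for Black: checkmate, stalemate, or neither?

checkmate

Black to move; black king on a8.
In check: yes, from the white bishop on d5.
King squares — a7: attacked by Pb6; b7: attacked by Bd5; b8: attacked by Pc7.
Legal moves for Black: none.
In check with no legal moves → checkmate.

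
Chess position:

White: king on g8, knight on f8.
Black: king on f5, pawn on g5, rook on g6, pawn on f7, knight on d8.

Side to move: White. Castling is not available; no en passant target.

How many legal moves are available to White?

White to move; king on g8.
In check: yes, from the black rook on g6.
Legal moves: Kh8, Kh7, Nxg6.
Count: 3.

3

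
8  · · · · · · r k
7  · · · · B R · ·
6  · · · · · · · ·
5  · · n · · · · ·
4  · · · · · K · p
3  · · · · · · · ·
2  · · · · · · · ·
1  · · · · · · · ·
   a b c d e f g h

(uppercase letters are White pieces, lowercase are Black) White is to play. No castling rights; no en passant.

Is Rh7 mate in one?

After Rh7: black king on h8; in check: yes, from the white rook on h7.
Black has 1 legal reply: Kxh7.
In check but a legal move exists → not checkmate.

no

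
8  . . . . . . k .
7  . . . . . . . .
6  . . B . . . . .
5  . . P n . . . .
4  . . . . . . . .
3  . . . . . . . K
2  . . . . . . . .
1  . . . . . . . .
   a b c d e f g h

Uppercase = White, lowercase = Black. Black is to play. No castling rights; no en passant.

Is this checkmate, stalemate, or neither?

neither

Black to move; black king on g8.
In check: no.
Legal moves for Black: Kh8, Kf8, Kh7, Kg7, Kf7, Ne7, Nc7, Nf6, Nb6, Nf4+, Nb4, Ne3, Nc3.
Black has 13 legal moves and is not in check → neither.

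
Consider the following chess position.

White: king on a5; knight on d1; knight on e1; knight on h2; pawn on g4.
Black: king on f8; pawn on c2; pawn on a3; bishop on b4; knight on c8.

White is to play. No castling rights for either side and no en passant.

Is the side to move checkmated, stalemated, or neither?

White to move; white king on a5.
In check: yes, from the black bishop on b4.
King squares — a4: available; b4: available; b5: available; a6: available; b6: attacked by Nc8.
Legal moves for White: Ka6, Kb5, Kxb4, Ka4.
White is in check but has 4 legal moves → neither.

neither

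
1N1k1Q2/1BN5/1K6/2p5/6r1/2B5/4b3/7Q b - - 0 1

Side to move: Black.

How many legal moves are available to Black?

Black to move; king on d8.
In check: yes, from the white queen on f8.
Legal moves: none.
Count: 0.

0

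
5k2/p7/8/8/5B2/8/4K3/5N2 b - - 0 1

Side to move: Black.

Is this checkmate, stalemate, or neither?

Black to move; black king on f8.
In check: no.
Legal moves for Black: Kg8, Ke8, Kg7, Kf7, Ke7, a6, a5.
Black has 7 legal moves and is not in check → neither.

neither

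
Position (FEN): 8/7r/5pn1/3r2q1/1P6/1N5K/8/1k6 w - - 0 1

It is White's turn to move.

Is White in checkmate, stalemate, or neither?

White to move; white king on h3.
In check: yes, from the black rook on h7.
King squares — g2: attacked by Qg5; h2: attacked by Rh7; g3: attacked by Qg5; g4: attacked by Qg5; h4: attacked by Qg5.
Legal moves for White: none.
In check with no legal moves → checkmate.

checkmate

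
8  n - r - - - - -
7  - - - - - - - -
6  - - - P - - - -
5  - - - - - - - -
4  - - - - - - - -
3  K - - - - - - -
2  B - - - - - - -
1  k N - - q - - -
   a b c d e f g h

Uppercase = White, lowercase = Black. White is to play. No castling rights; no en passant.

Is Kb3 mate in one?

no

After Kb3: black king on a1; in check: no.
Black is not in check, so this cannot be checkmate.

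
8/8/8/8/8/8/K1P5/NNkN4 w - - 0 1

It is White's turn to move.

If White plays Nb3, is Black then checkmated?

After Nb3: black king on c1; in check: yes, from the white knight on b3.
Black has 2 legal replies: Kxc2, Kxd1.
In check but a legal move exists → not checkmate.

no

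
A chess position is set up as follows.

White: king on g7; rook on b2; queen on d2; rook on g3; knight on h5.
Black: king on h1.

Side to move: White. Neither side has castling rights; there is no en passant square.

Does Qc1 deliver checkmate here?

yes

After Qc1: black king on h1; in check: yes, from the white queen on c1.
King squares — g1: attacked by Qc1; g2: attacked by Rb2; h2: attacked by Rb2.
Black has no legal moves → checkmate.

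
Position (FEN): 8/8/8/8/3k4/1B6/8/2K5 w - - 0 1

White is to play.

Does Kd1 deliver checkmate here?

After Kd1: black king on d4; in check: no.
Black is not in check, so this cannot be checkmate.

no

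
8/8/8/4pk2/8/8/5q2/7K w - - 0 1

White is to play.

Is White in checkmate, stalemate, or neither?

stalemate

White to move; white king on h1.
In check: no.
King squares — g1: attacked by Qf2; g2: attacked by Qf2; h2: attacked by Qf2.
Legal moves for White: none.
Not in check and no legal moves → stalemate.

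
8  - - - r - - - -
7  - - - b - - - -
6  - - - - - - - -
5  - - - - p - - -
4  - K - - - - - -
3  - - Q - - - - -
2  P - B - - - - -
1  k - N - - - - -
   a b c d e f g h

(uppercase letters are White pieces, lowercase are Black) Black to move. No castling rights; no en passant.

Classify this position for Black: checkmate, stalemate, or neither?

Black to move; black king on a1.
In check: yes, from the white queen on c3.
King squares — b1: attacked by Bc2; a2: attacked by Nc1; b2: attacked by Qc3.
Legal moves for Black: none.
In check with no legal moves → checkmate.

checkmate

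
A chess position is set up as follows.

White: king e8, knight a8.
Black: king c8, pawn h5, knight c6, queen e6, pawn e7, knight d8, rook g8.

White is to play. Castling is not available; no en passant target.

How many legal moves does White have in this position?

0

White to move; king on e8.
In check: yes, from the black rook on g8.
Legal moves: none.
Count: 0.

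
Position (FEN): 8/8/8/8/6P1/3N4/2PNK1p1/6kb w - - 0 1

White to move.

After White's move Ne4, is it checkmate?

After Ne4: black king on g1; in check: no.
Black is not in check, so this cannot be checkmate.

no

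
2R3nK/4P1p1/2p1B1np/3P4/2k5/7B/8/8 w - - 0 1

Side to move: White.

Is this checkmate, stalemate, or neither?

White to move; white king on h8.
In check: yes, from the black knight on g6.
King squares — g7: available; h7: available; g8: available.
Legal moves for White: Kxg8, Kh7, Kxg7.
White is in check but has 3 legal moves → neither.

neither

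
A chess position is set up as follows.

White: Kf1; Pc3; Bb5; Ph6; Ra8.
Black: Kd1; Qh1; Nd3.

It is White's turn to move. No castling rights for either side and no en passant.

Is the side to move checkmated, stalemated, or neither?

checkmate

White to move; white king on f1.
In check: yes, from the black queen on h1.
King squares — e1: attacked by Kd1; g1: attacked by Qh1; e2: attacked by Kd1; f2: attacked by Nd3; g2: attacked by Qh1.
Legal moves for White: none.
In check with no legal moves → checkmate.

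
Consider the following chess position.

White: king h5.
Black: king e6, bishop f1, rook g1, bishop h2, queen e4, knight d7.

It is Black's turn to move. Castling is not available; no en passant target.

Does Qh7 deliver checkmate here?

yes

After Qh7: white king on h5; in check: yes, from the black queen on h7.
King squares — g4: attacked by Rg1; h4: attacked by Qh7; g5: attacked by Rg1; g6: attacked by Rg1; h6: attacked by Qh7.
White has no legal moves → checkmate.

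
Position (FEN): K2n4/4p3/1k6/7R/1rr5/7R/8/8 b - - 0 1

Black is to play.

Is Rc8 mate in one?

After Rc8: white king on a8; in check: yes, from the black rook on c8.
King squares — a7: attacked by Kb6; b7: attacked by Kb6; b8: attacked by Rc8.
White has no legal moves → checkmate.

yes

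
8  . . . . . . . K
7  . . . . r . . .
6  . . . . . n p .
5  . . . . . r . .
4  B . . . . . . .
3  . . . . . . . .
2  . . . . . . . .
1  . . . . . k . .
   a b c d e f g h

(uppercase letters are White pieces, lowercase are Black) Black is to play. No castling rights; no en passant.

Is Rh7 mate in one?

After Rh7: white king on h8; in check: yes, from the black rook on h7.
King squares — g7: attacked by Rh7; h7: attacked by Nf6; g8: attacked by Nf6.
White has no legal moves → checkmate.

yes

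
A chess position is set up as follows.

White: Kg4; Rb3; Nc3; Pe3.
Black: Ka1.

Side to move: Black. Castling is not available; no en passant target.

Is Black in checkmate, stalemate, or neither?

Black to move; black king on a1.
In check: no.
King squares — b1: attacked by Rb3; a2: attacked by Nc3; b2: attacked by Rb3.
Legal moves for Black: none.
Not in check and no legal moves → stalemate.

stalemate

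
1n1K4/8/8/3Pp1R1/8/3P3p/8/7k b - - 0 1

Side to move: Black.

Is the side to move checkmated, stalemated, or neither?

neither

Black to move; black king on h1.
In check: no.
Legal moves for Black: Nd7, Nc6+, Na6, Kh2, e4, h2.
Black has 6 legal moves and is not in check → neither.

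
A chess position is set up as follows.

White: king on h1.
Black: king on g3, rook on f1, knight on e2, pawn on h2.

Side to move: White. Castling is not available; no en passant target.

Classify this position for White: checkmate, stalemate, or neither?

White to move; white king on h1.
In check: yes, from the black rook on f1.
King squares — g1: attacked by Rf1; g2: attacked by Kg3; h2: attacked by Kg3.
Legal moves for White: none.
In check with no legal moves → checkmate.

checkmate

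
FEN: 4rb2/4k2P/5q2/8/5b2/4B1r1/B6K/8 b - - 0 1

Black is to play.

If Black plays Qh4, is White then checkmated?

yes

After Qh4: white king on h2; in check: yes, from the black queen on h4.
King squares — g1: attacked by Rg3; h1: attacked by Qh4; g2: attacked by Rg3; g3: attacked by Bf4; h3: attacked by Rg3.
White has no legal moves → checkmate.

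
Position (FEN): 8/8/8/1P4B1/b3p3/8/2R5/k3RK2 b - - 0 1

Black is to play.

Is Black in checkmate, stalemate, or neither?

checkmate

Black to move; black king on a1.
In check: yes, from the white rook on e1.
King squares — b1: attacked by Re1; a2: attacked by Rc2; b2: attacked by Rc2.
Legal moves for Black: none.
In check with no legal moves → checkmate.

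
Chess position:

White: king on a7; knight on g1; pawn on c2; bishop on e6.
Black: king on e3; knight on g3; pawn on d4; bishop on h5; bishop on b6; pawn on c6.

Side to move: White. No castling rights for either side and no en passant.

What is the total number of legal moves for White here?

5

White to move; king on a7.
In check: yes, from the black bishop on b6.
Legal moves: Kb8, Ka8, Kb7, Kxb6, Ka6.
Count: 5.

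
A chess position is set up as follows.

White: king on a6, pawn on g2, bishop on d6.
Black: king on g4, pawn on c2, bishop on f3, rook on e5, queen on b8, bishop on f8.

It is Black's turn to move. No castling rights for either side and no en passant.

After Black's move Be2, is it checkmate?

yes

After Be2: white king on a6; in check: yes, from the black bishop on e2.
King squares — a5: attacked by Re5; b5: attacked by Be2; b6: attacked by Qb8; a7: attacked by Qb8; b7: attacked by Qb8.
White has no legal moves → checkmate.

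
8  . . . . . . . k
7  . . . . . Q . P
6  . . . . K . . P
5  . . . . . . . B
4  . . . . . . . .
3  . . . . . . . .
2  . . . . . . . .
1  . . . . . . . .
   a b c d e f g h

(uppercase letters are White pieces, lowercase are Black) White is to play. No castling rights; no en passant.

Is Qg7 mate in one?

yes

After Qg7: black king on h8; in check: yes, from the white queen on g7.
King squares — g7: attacked by Ph6; h7: attacked by Qg7; g8: attacked by Qg7.
Black has no legal moves → checkmate.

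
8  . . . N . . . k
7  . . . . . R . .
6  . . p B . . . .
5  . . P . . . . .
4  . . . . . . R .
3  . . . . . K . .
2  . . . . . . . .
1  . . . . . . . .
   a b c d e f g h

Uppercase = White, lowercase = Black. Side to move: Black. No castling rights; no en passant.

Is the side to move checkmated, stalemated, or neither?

Black to move; black king on h8.
In check: no.
King squares — g7: attacked by Rg4; h7: attacked by Rf7; g8: attacked by Rg4.
Legal moves for Black: none.
Not in check and no legal moves → stalemate.

stalemate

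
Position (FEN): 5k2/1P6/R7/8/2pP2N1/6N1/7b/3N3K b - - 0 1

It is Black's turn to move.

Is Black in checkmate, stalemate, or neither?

neither

Black to move; black king on f8.
In check: no.
Legal moves for Black: Kg8, Ke8, Kg7, Kf7, Ke7, Bxg3, Bg1, c3.
Black has 8 legal moves and is not in check → neither.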